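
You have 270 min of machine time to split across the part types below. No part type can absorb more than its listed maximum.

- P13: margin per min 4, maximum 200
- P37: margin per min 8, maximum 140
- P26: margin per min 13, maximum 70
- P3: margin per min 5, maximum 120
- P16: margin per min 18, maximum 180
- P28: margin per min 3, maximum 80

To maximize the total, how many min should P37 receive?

20

Highest margin per min first: P16 18 > P26 13 > P37 8 > P3 5 > P13 4 > P28 3.
Give P16 180 to hit its cap of 180 → 90 left.
P26: +70 to 70 (cap) → 20 left.
Only 20 left; P37 takes them to reach 20.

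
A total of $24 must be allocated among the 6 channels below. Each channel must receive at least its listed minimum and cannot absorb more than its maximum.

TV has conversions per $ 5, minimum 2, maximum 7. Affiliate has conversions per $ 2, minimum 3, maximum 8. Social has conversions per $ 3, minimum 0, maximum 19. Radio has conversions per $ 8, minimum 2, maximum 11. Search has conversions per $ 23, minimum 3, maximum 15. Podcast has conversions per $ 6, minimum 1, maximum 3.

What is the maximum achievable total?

Meeting every minimum uses 2+3+0+2+3+1 = 11 $, leaving 13.
Highest conversions per $ first: Search 23 > Radio 8 > Podcast 6 > TV 5 > Social 3 > Affiliate 2.
Search takes 12 more to reach its cap of 15 — 1 left.
Radio has room for 9 more but only 1 remain, so it gets 3.
Total = 5×2 + 2×3 + 8×3 + 23×15 + 6×1 = 391.

391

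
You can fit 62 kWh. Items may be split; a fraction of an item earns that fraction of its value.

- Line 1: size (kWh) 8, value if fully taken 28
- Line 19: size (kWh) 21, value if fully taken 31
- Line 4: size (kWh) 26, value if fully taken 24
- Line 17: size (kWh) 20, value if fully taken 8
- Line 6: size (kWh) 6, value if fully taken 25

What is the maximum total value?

Sort by value density: Line 6 25/6≈4.17, Line 1 28/8≈3.5, Line 19 31/21≈1.48, Line 4 24/26≈0.923, Line 17 8/20≈0.4.
Line 6: take in full, 6 kWh for value 25 — 56 left.
All 8 kWh of Line 1 fit (value 28) — 48 remain.
Take all of Line 19 (21 kWh, value 31) — 27 kWh left.
Take all of Line 4 (26 kWh, value 24) — 1 kWh left.
1 kWh left: a 1/20 share of Line 17 gives 8×1/20 = 0.4.
Total value = 108.4.

108.4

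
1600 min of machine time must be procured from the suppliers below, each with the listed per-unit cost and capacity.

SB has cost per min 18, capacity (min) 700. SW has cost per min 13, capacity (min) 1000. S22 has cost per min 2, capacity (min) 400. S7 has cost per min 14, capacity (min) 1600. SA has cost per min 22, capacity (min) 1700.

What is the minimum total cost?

16600

Use suppliers in increasing cost order.
S22 (2): use full 400 → 1200 min to go.
Take 1000 from SW at 13 → need 200 more.
S7 at 14: take 200 of its 1600 → requirement met.
SB, SA: unused.
Cost = 400×2 + 1000×13 + 200×14 = 16600.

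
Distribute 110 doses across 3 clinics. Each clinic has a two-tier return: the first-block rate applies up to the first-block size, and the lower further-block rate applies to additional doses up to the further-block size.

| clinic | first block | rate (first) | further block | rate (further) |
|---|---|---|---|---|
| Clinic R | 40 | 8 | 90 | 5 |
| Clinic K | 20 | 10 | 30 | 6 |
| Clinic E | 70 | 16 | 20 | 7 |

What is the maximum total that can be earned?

1480

Treat each block as its own option and order by rate: Clinic E/T1 16 > Clinic K/T1 10 > Clinic R/T1 8 > Clinic E/T2 7 > Clinic K/T2 6 > Clinic R/T2 5.
Clinic E/T1 (16): +70 ; 40 left.
Clinic K T1 at 10: fill all 20 ; 20 left.
20 remain; put them into Clinic R T1 at 8.
Total = 16×70 + 10×20 + 8×20 = 1480.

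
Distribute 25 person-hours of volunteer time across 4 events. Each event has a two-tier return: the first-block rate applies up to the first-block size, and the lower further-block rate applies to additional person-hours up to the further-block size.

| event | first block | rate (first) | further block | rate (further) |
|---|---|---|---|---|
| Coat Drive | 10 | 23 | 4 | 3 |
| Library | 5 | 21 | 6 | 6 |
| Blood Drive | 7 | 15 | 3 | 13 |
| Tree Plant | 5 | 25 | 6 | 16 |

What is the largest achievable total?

Order all 8 blocks by rate: Tree Plant/first 25 > Coat Drive/first 23 > Library/first 21 > Tree Plant/second 16 > Blood Drive/first 15 > Blood Drive/second 13 > Library/second 6 > Coat Drive/second 3.
Tree Plant first at 25: fill all 5 — 20 left.
Fill Coat Drive first block (10 at 23) — 10 left.
Fill Library first block (5 at 21) — 5 left.
5 remain; put them into Tree Plant second at 16.
Total = 25×5 + 23×10 + 21×5 + 16×5 = 540.

540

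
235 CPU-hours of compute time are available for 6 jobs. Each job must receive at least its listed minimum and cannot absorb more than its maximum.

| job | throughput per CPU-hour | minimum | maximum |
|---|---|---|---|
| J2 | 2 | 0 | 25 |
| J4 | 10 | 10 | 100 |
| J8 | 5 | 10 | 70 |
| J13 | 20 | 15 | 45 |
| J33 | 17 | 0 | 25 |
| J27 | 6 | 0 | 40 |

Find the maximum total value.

Meeting every minimum uses 0+10+10+15+0+0 = 35 CPU-hours, leaving 200.
Highest throughput per CPU-hour first: J13 20 > J33 17 > J4 10 > J27 6 > J8 5 > J2 2.
Give J13 30 more to hit its cap of 45 — 170 left.
J33: +25 to 25 (cap) — 145 left.
J4: +90 to 100 (cap) — 55 left.
Give J27 40 more to hit its cap of 40 — 15 left.
J8 has room for 60 more but only 15 remain, so it gets 25.
Total = 10×100 + 5×25 + 20×45 + 17×25 + 6×40 = 2690.

2690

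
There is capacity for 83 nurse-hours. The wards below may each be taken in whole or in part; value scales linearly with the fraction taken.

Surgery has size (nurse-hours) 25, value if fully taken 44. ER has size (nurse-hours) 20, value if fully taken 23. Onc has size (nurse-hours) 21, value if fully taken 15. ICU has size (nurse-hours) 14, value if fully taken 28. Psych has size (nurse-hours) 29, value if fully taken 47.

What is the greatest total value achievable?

Sort by value density: ICU 28/14≈2, Surgery 44/25≈1.76, Psych 47/29≈1.62, ER 23/20≈1.15, Onc 15/21≈0.714.
Take all of ICU (14 nurse-hours, value 28) — 69 nurse-hours left.
Take all of Surgery (25 nurse-hours, value 44) — 44 nurse-hours left.
Take all of Psych (29 nurse-hours, value 47) — 15 nurse-hours left.
Only 15 nurse-hours remain; take 15/20 of ER for value 23×15/20 = 17.25.
Total value = 136.25.

136.25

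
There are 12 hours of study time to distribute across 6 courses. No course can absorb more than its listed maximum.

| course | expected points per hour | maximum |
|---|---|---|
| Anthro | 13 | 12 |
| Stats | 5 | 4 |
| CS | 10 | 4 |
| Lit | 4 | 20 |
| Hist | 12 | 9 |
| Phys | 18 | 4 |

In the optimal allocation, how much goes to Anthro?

8

Rank by expected points per hour: Phys 18 > Anthro 13 > Hist 12 > CS 10 > Stats 5 > Lit 4.
Give Phys 4 to hit its cap of 4 ; 8 left.
Only 8 left; Anthro takes them to reach 8.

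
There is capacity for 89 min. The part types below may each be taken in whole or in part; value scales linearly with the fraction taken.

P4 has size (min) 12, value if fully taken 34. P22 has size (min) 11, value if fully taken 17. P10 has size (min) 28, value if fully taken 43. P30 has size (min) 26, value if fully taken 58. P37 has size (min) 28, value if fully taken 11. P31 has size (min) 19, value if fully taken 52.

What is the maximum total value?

Best value per unit of size first: P4 34/12≈2.83, P31 52/19≈2.74, P30 58/26≈2.23, P22 17/11≈1.55, P10 43/28≈1.54, P37 11/28≈0.393.
P4: take in full, 12 min for value 34 ; 77 left.
P31: take in full, 19 min for value 52 ; 58 left.
All 26 min of P30 fit (value 58) ; 32 remain.
Take all of P22 (11 min, value 17) ; 21 min left.
Only 21 min remain; take 21/28 of P10 for value 43×21/28 = 32.25.
Total value = 193.25.

193.25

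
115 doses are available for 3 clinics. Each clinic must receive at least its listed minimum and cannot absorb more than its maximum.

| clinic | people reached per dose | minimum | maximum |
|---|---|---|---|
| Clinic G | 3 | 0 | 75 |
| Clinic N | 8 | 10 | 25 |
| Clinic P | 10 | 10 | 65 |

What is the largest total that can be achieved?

925

Meeting every minimum uses 0+10+10 = 20 doses, leaving 95.
Order the clinics by people reached per dose: Clinic P 10 > Clinic N 8 > Clinic G 3.
Clinic P takes 55 more to reach its cap of 65 — 40 left.
Give Clinic N 15 more to hit its cap of 25 — 25 left.
Clinic G has room for 75 more but only 25 remain, so it gets 25.
Total = 3×25 + 8×25 + 10×65 = 925.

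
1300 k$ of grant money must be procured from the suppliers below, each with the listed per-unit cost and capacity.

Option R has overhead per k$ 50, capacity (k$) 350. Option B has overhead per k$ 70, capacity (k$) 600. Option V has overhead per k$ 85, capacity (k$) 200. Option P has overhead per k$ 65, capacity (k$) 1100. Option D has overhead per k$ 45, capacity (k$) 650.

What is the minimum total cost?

Cheapest first:
Take 650 from Option D at 45 ; need 650 more.
Option R (50): use full 350 ; 300 k$ to go.
Take 300 from Option P at 65 to finish.
Option B, Option V: unused.
Cost = 650×45 + 350×50 + 300×65 = 66250.

66250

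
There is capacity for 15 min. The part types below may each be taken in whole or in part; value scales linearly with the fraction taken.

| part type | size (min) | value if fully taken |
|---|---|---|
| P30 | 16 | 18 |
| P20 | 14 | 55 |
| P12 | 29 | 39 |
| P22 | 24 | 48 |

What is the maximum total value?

Best value per unit of size first: P20 55/14≈3.93, P22 48/24≈2, P12 39/29≈1.34, P30 18/16≈1.12.
P20: take in full, 14 min for value 55 → 1 left.
Fill the last 1 min with part of P22: 1/24 of it earns 2.
Total value = 57.

57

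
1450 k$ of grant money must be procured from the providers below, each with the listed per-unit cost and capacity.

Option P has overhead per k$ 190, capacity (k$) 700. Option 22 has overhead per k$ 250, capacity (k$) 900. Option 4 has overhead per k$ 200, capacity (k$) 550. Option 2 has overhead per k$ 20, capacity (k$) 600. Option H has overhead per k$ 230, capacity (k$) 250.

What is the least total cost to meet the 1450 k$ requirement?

Use providers in increasing cost order.
Option 2 at 20: take all 600 k$ → 850 still needed.
Option P (190): use full 700 → 150 k$ to go.
Option 4 (200): take the remaining 150 → done.
Option H, Option 22: unused.
Cost = 600×20 + 700×190 + 150×200 = 175000.

175000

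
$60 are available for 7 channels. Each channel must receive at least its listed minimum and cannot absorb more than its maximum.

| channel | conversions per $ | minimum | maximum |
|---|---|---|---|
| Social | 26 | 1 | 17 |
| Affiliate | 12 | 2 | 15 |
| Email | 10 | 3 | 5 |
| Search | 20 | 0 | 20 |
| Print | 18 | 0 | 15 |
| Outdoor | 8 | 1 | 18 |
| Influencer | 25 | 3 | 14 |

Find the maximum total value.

Meeting every minimum uses 1+2+3+0+0+1+3 = 10 $, leaving 50.
Order the channels by conversions per $: Social 26 > Influencer 25 > Search 20 > Print 18 > Affiliate 12 > Email 10 > Outdoor 8.
Give Social 16 more to hit its cap of 17 — 34 left.
Give Influencer 11 more to hit its cap of 14 — 23 left.
Give Search 20 more to hit its cap of 20 — 3 left.
Only 3 left; Print takes them to reach 3.
Total = 26×17 + 12×2 + 10×3 + 20×20 + 18×3 + 8×1 + 25×14 = 1308.

1308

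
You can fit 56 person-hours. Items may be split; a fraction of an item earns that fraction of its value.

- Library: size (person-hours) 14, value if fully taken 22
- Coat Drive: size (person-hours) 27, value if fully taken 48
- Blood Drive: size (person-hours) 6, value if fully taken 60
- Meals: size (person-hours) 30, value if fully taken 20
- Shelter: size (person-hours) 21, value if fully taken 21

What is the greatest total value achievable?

Sort by value density: Blood Drive 60/6≈10, Coat Drive 48/27≈1.78, Library 22/14≈1.57, Shelter 21/21≈1, Meals 20/30≈0.667.
Blood Drive: take in full, 6 person-hours for value 60 → 50 left.
All 27 person-hours of Coat Drive fit (value 48) → 23 remain.
Library: take in full, 14 person-hours for value 22 → 9 left.
Only 9 person-hours remain; take 9/21 of Shelter for value 21×9/21 = 9.
Total value = 139.

139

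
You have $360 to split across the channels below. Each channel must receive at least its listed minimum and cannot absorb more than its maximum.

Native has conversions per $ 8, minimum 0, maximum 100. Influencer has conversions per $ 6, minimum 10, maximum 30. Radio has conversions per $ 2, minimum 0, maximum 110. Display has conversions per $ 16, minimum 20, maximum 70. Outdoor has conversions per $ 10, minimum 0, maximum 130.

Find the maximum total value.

Meeting every minimum uses 0+10+0+20+0 = 30 $, leaving 330.
Highest conversions per $ first: Display 16 > Outdoor 10 > Native 8 > Influencer 6 > Radio 2.
Display takes 50 more to reach its cap of 70 ; 280 left.
Give Outdoor 130 more to hit its cap of 130 ; 150 left.
Native: +100 to 100 (cap) ; 50 left.
Influencer takes 20 more to reach its cap of 30 ; 30 left.
Radio: +30 (room for 110) → 30. Pool exhausted.
Total = 8×100 + 6×30 + 2×30 + 16×70 + 10×130 = 3460.

3460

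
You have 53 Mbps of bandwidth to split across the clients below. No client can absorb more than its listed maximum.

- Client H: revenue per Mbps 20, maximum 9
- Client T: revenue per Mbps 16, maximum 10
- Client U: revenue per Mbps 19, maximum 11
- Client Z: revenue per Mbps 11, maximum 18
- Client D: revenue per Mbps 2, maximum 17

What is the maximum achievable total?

Rank by revenue per Mbps: Client H 20 > Client U 19 > Client T 16 > Client Z 11 > Client D 2.
Client H: +9 to 9 (cap) — 44 left.
Client U: +11 to 11 (cap) — 33 left.
Give Client T 10 to hit its cap of 10 — 23 left.
Client Z takes 18 to reach its cap of 18 — 5 left.
Client D has room for 17 but only 5 remain, so it gets 5.
Total = 20×9 + 16×10 + 19×11 + 11×18 + 2×5 = 757.

757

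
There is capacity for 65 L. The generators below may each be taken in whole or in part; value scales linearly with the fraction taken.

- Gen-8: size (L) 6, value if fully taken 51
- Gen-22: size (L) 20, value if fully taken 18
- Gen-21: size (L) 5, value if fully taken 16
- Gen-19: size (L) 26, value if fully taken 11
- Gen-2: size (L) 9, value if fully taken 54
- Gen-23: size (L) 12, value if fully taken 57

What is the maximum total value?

Best value per unit of size first: Gen-8 51/6≈8.5, Gen-2 54/9≈6, Gen-23 57/12≈4.75, Gen-21 16/5≈3.2, Gen-22 18/20≈0.9, Gen-19 11/26≈0.423.
All 6 L of Gen-8 fit (value 51) → 59 remain.
Gen-2: take in full, 9 L for value 54 → 50 left.
Take all of Gen-23 (12 L, value 57) → 38 L left.
Gen-21: take in full, 5 L for value 16 → 33 left.
Take all of Gen-22 (20 L, value 18) → 13 L left.
13 L left: a 13/26 share of Gen-19 gives 11×13/26 = 5.5.
Total value = 201.5.

201.5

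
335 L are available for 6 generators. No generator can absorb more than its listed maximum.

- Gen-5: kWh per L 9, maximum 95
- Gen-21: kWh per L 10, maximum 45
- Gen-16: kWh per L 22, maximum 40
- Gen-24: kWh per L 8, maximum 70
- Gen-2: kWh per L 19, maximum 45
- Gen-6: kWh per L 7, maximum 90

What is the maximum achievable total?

Order the generators by kWh per L: Gen-16 22 > Gen-2 19 > Gen-21 10 > Gen-5 9 > Gen-24 8 > Gen-6 7.
Give Gen-16 40 to hit its cap of 40 → 295 left.
Gen-2: +45 to 45 (cap) → 250 left.
Gen-21 takes 45 to reach its cap of 45 → 205 left.
Gen-5 takes 95 to reach its cap of 95 → 110 left.
Give Gen-24 70 to hit its cap of 70 → 40 left.
Gen-6: +40 (room for 90) → 40. Pool exhausted.
Total = 9×95 + 10×45 + 22×40 + 8×70 + 19×45 + 7×40 = 3880.

3880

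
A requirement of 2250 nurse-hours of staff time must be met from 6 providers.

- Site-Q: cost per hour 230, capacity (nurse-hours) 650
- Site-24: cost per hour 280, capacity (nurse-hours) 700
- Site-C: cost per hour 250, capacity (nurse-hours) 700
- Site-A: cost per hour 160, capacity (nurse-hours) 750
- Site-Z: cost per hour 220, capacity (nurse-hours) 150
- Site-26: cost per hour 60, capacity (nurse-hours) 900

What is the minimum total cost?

310500

Cheapest first:
Site-26 (60): use full 900 ; 1350 nurse-hours to go.
Site-A at 160: take all 750 nurse-hours ; 600 still needed.
Site-Z (220): use full 150 ; 450 nurse-hours to go.
Take 450 from Site-Q at 230 to finish.
Site-C, Site-24: unused.
Cost = 900×60 + 750×160 + 150×220 + 450×230 = 310500.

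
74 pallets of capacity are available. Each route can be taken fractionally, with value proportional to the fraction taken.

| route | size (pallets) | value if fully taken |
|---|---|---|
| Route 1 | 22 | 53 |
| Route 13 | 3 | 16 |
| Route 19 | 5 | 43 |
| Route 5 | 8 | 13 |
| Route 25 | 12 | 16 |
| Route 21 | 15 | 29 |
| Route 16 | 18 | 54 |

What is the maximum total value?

Best value per unit of size first: Route 19 43/5≈8.6, Route 13 16/3≈5.33, Route 16 54/18≈3, Route 1 53/22≈2.41, Route 21 29/15≈1.93, Route 5 13/8≈1.62, Route 25 16/12≈1.33.
Take all of Route 19 (5 pallets, value 43) ; 69 pallets left.
All 3 pallets of Route 13 fit (value 16) ; 66 remain.
All 18 pallets of Route 16 fit (value 54) ; 48 remain.
Take all of Route 1 (22 pallets, value 53) ; 26 pallets left.
Take all of Route 21 (15 pallets, value 29) ; 11 pallets left.
All 8 pallets of Route 5 fit (value 13) ; 3 remain.
3 pallets left: a 3/12 share of Route 25 gives 16×3/12 = 4.
Total value = 212.

212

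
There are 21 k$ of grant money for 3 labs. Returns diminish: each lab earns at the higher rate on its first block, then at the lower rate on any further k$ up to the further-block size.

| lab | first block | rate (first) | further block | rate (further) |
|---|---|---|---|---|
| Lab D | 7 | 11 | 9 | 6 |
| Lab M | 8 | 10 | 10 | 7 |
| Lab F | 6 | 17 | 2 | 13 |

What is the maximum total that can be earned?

265

Rank every tier by rate: Lab F/first 17 > Lab F/second 13 > Lab D/first 11 > Lab M/first 10 > Lab M/second 7 > Lab D/second 6.
Lab F/first (17): +6 → 15 left.
Lab F/second (13): +2 → 13 left.
Fill Lab D first block (7 at 11) → 6 left.
Lab M first at 10: only 6 left, fill 6.
Total = 17×6 + 13×2 + 11×7 + 10×6 = 265.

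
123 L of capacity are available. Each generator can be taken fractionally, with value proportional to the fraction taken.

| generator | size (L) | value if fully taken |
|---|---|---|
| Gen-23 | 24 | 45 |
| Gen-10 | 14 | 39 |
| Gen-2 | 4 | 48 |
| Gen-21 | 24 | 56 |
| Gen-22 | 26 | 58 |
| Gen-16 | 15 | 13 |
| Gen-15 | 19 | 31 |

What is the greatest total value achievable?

287.4

Sort by value density: Gen-2 48/4≈12, Gen-10 39/14≈2.79, Gen-21 56/24≈2.33, Gen-22 58/26≈2.23, Gen-23 45/24≈1.88, Gen-15 31/19≈1.63, Gen-16 13/15≈0.867.
All 4 L of Gen-2 fit (value 48) ; 119 remain.
All 14 L of Gen-10 fit (value 39) ; 105 remain.
All 24 L of Gen-21 fit (value 56) ; 81 remain.
All 26 L of Gen-22 fit (value 58) ; 55 remain.
Take all of Gen-23 (24 L, value 45) ; 31 L left.
Take all of Gen-15 (19 L, value 31) ; 12 L left.
Only 12 L remain; take 12/15 of Gen-16 for value 13×12/15 = 10.4.
Total value = 287.4.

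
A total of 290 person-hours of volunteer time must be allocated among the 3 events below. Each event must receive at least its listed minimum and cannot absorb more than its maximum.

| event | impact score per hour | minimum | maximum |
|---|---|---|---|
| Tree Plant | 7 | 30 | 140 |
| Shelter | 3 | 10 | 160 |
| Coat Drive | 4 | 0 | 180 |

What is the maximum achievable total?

Meeting every minimum uses 30+10+0 = 40 person-hours, leaving 250.
Order the events by impact score per hour: Tree Plant 7 > Coat Drive 4 > Shelter 3.
Tree Plant: +110 to 140 (cap) ; 140 left.
Only 140 left; Coat Drive takes them to reach 140.
Total = 7×140 + 3×10 + 4×140 = 1570.

1570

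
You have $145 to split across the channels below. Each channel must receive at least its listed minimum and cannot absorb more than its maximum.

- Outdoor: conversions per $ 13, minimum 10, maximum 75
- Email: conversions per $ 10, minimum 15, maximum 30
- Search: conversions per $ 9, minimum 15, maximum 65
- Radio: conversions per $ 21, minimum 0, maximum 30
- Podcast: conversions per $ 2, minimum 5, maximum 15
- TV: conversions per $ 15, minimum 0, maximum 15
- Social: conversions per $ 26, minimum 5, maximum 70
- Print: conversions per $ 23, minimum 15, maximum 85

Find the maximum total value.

2935

Meeting every minimum uses 10+15+15+0+5+0+5+15 = 65 $, leaving 80.
Rank by conversions per $: Social 26 > Print 23 > Radio 21 > TV 15 > Outdoor 13 > Email 10 > Search 9 > Podcast 2.
Give Social 65 more to hit its cap of 70 — 15 left.
Print has room for 70 more but only 15 remain, so it gets 30.
Total = 13×10 + 10×15 + 9×15 + 2×5 + 26×70 + 23×30 = 2935.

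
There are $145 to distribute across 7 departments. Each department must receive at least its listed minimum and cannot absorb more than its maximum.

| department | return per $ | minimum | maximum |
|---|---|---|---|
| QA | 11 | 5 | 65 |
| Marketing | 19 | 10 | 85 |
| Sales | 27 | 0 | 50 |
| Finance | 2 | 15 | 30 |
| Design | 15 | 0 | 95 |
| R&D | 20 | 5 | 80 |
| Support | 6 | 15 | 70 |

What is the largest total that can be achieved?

2715

Meeting every minimum uses 5+10+0+15+0+5+15 = 50 $, leaving 95.
Order the departments by return per $: Sales 27 > R&D 20 > Marketing 19 > Design 15 > QA 11 > Support 6 > Finance 2.
Give Sales 50 more to hit its cap of 50 → 45 left.
Only 45 left; R&D takes them to reach 50.
Total = 11×5 + 19×10 + 27×50 + 2×15 + 20×50 + 6×15 = 2715.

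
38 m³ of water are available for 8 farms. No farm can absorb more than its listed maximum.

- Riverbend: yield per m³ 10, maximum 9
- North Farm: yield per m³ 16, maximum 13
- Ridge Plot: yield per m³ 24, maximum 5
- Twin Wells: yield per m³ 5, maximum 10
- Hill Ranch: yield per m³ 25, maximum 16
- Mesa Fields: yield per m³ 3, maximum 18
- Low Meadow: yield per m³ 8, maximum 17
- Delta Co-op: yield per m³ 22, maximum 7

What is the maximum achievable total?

Rank by yield per m³: Hill Ranch 25 > Ridge Plot 24 > Delta Co-op 22 > North Farm 16 > Riverbend 10 > Low Meadow 8 > Twin Wells 5 > Mesa Fields 3.
Hill Ranch takes 16 to reach its cap of 16 ; 22 left.
Give Ridge Plot 5 to hit its cap of 5 ; 17 left.
Delta Co-op: +7 to 7 (cap) ; 10 left.
North Farm: +10 (room for 13) → 10. Pool exhausted.
Total = 16×10 + 24×5 + 25×16 + 22×7 = 834.

834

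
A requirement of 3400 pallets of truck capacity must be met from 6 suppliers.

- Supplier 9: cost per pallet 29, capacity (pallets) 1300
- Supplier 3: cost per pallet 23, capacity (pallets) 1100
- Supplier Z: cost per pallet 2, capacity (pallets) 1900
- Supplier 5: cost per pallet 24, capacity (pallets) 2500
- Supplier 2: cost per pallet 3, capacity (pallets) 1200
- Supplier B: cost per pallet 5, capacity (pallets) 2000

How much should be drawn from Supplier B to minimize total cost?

300

Fill from the cheapest supplier first.
Take 1900 from Supplier Z at 2 — need 1500 more.
Supplier 2 (3): use full 1200 — 300 pallets to go.
Take 300 from Supplier B at 5 to finish.
Supplier 3, Supplier 5, Supplier 9: unused.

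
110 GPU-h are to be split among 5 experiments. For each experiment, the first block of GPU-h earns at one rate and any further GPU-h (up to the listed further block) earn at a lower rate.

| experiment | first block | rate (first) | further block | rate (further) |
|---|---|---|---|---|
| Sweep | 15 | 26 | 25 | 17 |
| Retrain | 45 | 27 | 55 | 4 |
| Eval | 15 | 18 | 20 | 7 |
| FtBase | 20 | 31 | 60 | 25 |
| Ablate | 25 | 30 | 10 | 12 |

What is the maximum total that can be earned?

Treat each block as its own option and order by rate: FtBase/T1 31 > Ablate/T1 30 > Retrain/T1 27 > Sweep/T1 26 > FtBase/T2 25 > Eval/T1 18 > Sweep/T2 17 > Ablate/T2 12 > Eval/T2 7 > Retrain/T2 4.
FtBase T1 at 31: fill all 20 → 90 left.
Fill Ablate T1 block (25 at 30) → 65 left.
Retrain T1 at 27: fill all 45 → 20 left.
Fill Sweep T1 block (15 at 26) → 5 left.
5 remain; put them into FtBase T2 at 25.
Total = 31×20 + 30×25 + 27×45 + 26×15 + 25×5 = 3100.

3100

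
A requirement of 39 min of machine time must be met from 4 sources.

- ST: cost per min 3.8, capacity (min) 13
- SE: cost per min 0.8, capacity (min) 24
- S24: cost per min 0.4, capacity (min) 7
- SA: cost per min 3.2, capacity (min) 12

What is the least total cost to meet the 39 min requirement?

47.6

Cheapest first:
S24 at 0.4: take all 7 min → 32 still needed.
Take 24 from SE at 0.8 → need 8 more.
Take 8 from SA at 3.2 to finish.
ST: unused.
Cost = 7×0.4 + 24×0.8 + 8×3.2 = 47.6.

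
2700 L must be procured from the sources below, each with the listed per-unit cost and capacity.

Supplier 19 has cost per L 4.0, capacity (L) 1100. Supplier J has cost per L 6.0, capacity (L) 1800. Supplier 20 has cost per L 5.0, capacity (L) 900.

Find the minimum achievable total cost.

13100

Cheapest first:
Supplier 19 (4.0): use full 1100 → 1600 L to go.
Take 900 from Supplier 20 at 5.0 → need 700 more.
Take 700 from Supplier J at 6.0 to finish.
Cost = 1100×4.0 + 900×5.0 + 700×6.0 = 13100.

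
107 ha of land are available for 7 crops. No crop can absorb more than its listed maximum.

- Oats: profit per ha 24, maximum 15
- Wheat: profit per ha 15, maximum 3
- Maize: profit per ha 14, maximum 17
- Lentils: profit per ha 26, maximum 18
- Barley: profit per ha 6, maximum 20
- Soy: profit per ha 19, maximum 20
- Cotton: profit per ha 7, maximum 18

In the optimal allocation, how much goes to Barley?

Order the crops by profit per ha: Lentils 26 > Oats 24 > Soy 19 > Wheat 15 > Maize 14 > Cotton 7 > Barley 6.
Give Lentils 18 to hit its cap of 18 → 89 left.
Oats takes 15 to reach its cap of 15 → 74 left.
Give Soy 20 to hit its cap of 20 → 54 left.
Give Wheat 3 to hit its cap of 3 → 51 left.
Give Maize 17 to hit its cap of 17 → 34 left.
Give Cotton 18 to hit its cap of 18 → 16 left.
Barley: +16 (room for 20) → 16. Pool exhausted.

16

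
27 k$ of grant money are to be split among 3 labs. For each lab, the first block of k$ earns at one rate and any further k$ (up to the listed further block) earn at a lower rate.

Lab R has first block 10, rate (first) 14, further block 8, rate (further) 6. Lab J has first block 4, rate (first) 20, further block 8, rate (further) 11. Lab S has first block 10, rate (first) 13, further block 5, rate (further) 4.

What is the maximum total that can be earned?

383

Order all 6 blocks by rate: Lab J/first 20 > Lab R/first 14 > Lab S/first 13 > Lab J/second 11 > Lab R/second 6 > Lab S/second 4.
Lab J/first (20): +4 — 23 left.
Lab R/first (14): +10 — 13 left.
Lab S/first (13): +10 — 3 left.
Lab J second at 11: only 3 left, fill 3.
Total = 20×4 + 14×10 + 13×10 + 11×3 = 383.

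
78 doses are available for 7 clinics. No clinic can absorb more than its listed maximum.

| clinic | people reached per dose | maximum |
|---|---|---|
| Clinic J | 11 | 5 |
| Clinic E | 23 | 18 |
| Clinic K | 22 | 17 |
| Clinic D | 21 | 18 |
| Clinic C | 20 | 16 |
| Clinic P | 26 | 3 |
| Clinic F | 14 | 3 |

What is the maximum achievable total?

1639

Rank by people reached per dose: Clinic P 26 > Clinic E 23 > Clinic K 22 > Clinic D 21 > Clinic C 20 > Clinic F 14 > Clinic J 11.
Give Clinic P 3 to hit its cap of 3 ; 75 left.
Give Clinic E 18 to hit its cap of 18 ; 57 left.
Give Clinic K 17 to hit its cap of 17 ; 40 left.
Clinic D: +18 to 18 (cap) ; 22 left.
Give Clinic C 16 to hit its cap of 16 ; 6 left.
Clinic F: +3 to 3 (cap) ; 3 left.
Only 3 left; Clinic J takes them to reach 3.
Total = 11×3 + 23×18 + 22×17 + 21×18 + 20×16 + 26×3 + 14×3 = 1639.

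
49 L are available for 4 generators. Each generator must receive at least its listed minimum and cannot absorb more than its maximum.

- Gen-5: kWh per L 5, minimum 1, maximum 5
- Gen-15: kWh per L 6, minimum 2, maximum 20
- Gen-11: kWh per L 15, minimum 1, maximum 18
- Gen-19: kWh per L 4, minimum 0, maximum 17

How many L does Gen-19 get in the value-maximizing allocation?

Meeting every minimum uses 1+2+1+0 = 4 L, leaving 45.
Rank by kWh per L: Gen-11 15 > Gen-15 6 > Gen-5 5 > Gen-19 4.
Gen-11: +17 to 18 (cap) → 28 left.
Gen-15 takes 18 more to reach its cap of 20 → 10 left.
Give Gen-5 4 more to hit its cap of 5 → 6 left.
Gen-19 has room for 17 more but only 6 remain, so it gets 6.

6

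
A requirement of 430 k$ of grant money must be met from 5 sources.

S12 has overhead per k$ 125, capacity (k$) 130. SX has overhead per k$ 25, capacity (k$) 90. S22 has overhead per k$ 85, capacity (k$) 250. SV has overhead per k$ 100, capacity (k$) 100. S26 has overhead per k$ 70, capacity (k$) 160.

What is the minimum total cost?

28750

Use sources in increasing cost order.
SX at 25: take all 90 k$ → 340 still needed.
Take 160 from S26 at 70 → need 180 more.
S22 (85): take the remaining 180 → done.
SV, S12: unused.
Cost = 90×25 + 160×70 + 180×85 = 28750.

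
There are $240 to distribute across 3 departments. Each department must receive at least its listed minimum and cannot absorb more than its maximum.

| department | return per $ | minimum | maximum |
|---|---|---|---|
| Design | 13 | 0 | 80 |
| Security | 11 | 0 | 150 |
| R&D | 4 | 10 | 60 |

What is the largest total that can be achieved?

2730

Meeting every minimum uses 0+0+10 = 10 $, leaving 230.
Rank by return per $: Design 13 > Security 11 > R&D 4.
Design takes 80 more to reach its cap of 80 → 150 left.
Give Security 150 more to hit its cap of 150 → 0 left.
Total = 13×80 + 11×150 + 4×10 = 2730.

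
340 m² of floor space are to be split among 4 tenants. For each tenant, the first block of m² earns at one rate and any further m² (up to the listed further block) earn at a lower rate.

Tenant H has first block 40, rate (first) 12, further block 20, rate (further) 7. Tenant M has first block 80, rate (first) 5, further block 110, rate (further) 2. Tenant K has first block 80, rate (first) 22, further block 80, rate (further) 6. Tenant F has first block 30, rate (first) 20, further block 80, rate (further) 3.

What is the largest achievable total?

3890

Order all 8 blocks by rate: Tenant K/tier1 22 > Tenant F/tier1 20 > Tenant H/tier1 12 > Tenant H/tier2 7 > Tenant K/tier2 6 > Tenant M/tier1 5 > Tenant F/tier2 3 > Tenant M/tier2 2.
Tenant K/tier1 (22): +80 — 260 left.
Tenant F tier1 at 20: fill all 30 — 230 left.
Fill Tenant H tier1 block (40 at 12) — 190 left.
Tenant H tier2 at 7: fill all 20 — 170 left.
Tenant K/tier2 (6): +80 — 90 left.
Tenant M tier1 at 5: fill all 80 — 10 left.
10 remain; put them into Tenant F tier2 at 3.
Total = 22×80 + 20×30 + 12×40 + 7×20 + 6×80 + 5×80 + 3×10 = 3890.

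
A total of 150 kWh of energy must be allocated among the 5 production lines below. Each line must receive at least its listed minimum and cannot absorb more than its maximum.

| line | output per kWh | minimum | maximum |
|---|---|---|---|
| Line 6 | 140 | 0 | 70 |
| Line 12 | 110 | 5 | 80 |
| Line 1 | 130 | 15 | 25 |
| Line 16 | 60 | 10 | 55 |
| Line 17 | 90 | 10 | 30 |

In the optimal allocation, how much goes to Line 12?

Meeting every minimum uses 0+5+15+10+10 = 40 kWh, leaving 110.
Highest output per kWh first: Line 6 140 > Line 1 130 > Line 12 110 > Line 17 90 > Line 16 60.
Line 6: +70 to 70 (cap) → 40 left.
Line 1: +10 to 25 (cap) → 30 left.
Only 30 left; Line 12 takes them to reach 35.

35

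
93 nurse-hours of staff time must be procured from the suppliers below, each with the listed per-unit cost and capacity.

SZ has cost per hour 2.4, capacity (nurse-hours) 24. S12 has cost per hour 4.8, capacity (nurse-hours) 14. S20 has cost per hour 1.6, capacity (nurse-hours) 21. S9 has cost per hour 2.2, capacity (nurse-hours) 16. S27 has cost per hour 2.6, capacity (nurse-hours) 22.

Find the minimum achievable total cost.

231.6

Use suppliers in increasing cost order.
S20 (1.6): use full 21 ; 72 nurse-hours to go.
Take 16 from S9 at 2.2 ; need 56 more.
SZ at 2.4: take all 24 nurse-hours ; 32 still needed.
S27 at 2.6: take all 22 nurse-hours ; 10 still needed.
S12 at 4.8: take 10 of its 14 ; requirement met.
Cost = 21×1.6 + 16×2.2 + 24×2.4 + 22×2.6 + 10×4.8 = 231.6.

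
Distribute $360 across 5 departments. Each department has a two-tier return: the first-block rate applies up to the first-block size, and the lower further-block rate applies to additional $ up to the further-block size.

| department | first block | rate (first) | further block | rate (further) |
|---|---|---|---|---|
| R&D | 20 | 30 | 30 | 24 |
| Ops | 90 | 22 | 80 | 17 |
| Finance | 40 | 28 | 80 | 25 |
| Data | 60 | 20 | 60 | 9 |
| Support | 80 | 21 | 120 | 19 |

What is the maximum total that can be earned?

Treat each block as its own option and order by rate: R&D/T1 30 > Finance/T1 28 > Finance/T2 25 > R&D/T2 24 > Ops/T1 22 > Support/T1 21 > Data/T1 20 > Support/T2 19 > Ops/T2 17 > Data/T2 9.
R&D T1 at 30: fill all 20 — 340 left.
Finance T1 at 28: fill all 40 — 300 left.
Finance/T2 (25): +80 — 220 left.
R&D T2 at 24: fill all 30 — 190 left.
Fill Ops T1 block (90 at 22) — 100 left.
Support/T1 (21): +80 — 20 left.
20 remain; put them into Data T1 at 20.
Total = 30×20 + 28×40 + 25×80 + 24×30 + 22×90 + 21×80 + 20×20 = 8500.

8500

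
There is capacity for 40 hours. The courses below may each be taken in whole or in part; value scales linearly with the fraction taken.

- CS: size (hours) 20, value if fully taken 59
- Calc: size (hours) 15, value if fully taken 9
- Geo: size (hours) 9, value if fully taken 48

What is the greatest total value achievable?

Sort by value density: Geo 48/9≈5.33, CS 59/20≈2.95, Calc 9/15≈0.6.
All 9 hours of Geo fit (value 48) — 31 remain.
All 20 hours of CS fit (value 59) — 11 remain.
Fill the last 11 hours with part of Calc: 11/15 of it earns 6.6.
Total value = 113.6.

113.6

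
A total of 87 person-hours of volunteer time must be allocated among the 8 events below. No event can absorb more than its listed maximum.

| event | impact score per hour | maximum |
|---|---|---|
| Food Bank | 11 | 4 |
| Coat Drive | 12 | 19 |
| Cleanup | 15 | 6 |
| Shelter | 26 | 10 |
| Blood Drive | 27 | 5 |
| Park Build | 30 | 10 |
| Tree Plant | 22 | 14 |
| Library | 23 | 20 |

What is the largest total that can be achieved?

Highest impact score per hour first: Park Build 30 > Blood Drive 27 > Shelter 26 > Library 23 > Tree Plant 22 > Cleanup 15 > Coat Drive 12 > Food Bank 11.
Park Build: +10 to 10 (cap) → 77 left.
Blood Drive takes 5 to reach its cap of 5 → 72 left.
Shelter takes 10 to reach its cap of 10 → 62 left.
Give Library 20 to hit its cap of 20 → 42 left.
Tree Plant: +14 to 14 (cap) → 28 left.
Cleanup takes 6 to reach its cap of 6 → 22 left.
Coat Drive: +19 to 19 (cap) → 3 left.
Only 3 left; Food Bank takes them to reach 3.
Total = 11×3 + 12×19 + 15×6 + 26×10 + 27×5 + 30×10 + 22×14 + 23×20 = 1814.

1814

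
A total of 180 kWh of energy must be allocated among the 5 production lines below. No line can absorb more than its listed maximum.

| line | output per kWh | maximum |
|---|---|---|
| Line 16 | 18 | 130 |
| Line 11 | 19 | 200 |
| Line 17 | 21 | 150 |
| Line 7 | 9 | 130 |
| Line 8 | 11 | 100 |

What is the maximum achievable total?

3720

Rank by output per kWh: Line 17 21 > Line 11 19 > Line 16 18 > Line 8 11 > Line 7 9.
Line 17 takes 150 to reach its cap of 150 → 30 left.
Line 11: +30 (room for 200) → 30. Pool exhausted.
Total = 19×30 + 21×150 = 3720.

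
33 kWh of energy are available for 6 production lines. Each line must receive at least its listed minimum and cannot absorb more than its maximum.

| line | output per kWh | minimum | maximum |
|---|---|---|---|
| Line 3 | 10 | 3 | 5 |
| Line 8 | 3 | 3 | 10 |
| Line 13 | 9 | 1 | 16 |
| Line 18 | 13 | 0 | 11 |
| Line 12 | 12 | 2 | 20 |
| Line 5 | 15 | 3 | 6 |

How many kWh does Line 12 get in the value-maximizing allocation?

Meeting every minimum uses 3+3+1+0+2+3 = 12 kWh, leaving 21.
Highest output per kWh first: Line 5 15 > Line 18 13 > Line 12 12 > Line 3 10 > Line 13 9 > Line 8 3.
Give Line 5 3 more to hit its cap of 6 — 18 left.
Line 18 takes 11 more to reach its cap of 11 — 7 left.
Line 12 has room for 18 more but only 7 remain, so it gets 9.

9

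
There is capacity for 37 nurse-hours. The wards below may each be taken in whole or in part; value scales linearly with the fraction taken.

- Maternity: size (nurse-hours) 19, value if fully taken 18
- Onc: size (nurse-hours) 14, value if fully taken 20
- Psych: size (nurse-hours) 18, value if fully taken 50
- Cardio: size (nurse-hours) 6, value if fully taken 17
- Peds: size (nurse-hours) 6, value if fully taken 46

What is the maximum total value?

Sort by value density: Peds 46/6≈7.67, Cardio 17/6≈2.83, Psych 50/18≈2.78, Onc 20/14≈1.43, Maternity 18/19≈0.947.
All 6 nurse-hours of Peds fit (value 46) → 31 remain.
Cardio: take in full, 6 nurse-hours for value 17 → 25 left.
All 18 nurse-hours of Psych fit (value 50) → 7 remain.
Fill the last 7 nurse-hours with part of Onc: 7/14 of it earns 10.
Total value = 123.

123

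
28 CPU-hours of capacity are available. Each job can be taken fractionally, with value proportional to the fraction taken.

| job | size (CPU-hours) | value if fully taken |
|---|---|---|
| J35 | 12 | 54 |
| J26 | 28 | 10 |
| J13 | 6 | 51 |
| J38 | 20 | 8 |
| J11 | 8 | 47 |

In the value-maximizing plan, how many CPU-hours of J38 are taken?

Sort by value density: J13 51/6≈8.5, J11 47/8≈5.88, J35 54/12≈4.5, J38 8/20≈0.4, J26 10/28≈0.357.
J13: take in full, 6 CPU-hours for value 51 → 22 left.
Take all of J11 (8 CPU-hours, value 47) → 14 CPU-hours left.
All 12 CPU-hours of J35 fit (value 54) → 2 remain.
Fill the last 2 CPU-hours with part of J38: 2/20 of it earns 0.8.

2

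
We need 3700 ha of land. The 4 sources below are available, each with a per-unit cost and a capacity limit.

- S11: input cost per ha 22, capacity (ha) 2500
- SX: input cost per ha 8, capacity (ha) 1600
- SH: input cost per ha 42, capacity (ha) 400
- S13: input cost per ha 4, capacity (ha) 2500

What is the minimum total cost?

19600

Cheapest first:
Take 2500 from S13 at 4 → need 1200 more.
Take 1200 from SX at 8 to finish.
S11, SH: unused.
Cost = 2500×4 + 1200×8 = 19600.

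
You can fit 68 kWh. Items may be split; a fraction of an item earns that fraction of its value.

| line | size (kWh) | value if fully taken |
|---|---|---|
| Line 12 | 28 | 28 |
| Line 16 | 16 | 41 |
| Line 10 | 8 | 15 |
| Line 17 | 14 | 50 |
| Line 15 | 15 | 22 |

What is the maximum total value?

143

Best value per unit of size first: Line 17 50/14≈3.57, Line 16 41/16≈2.56, Line 10 15/8≈1.88, Line 15 22/15≈1.47, Line 12 28/28≈1.
Take all of Line 17 (14 kWh, value 50) ; 54 kWh left.
Line 16: take in full, 16 kWh for value 41 ; 38 left.
Take all of Line 10 (8 kWh, value 15) ; 30 kWh left.
All 15 kWh of Line 15 fit (value 22) ; 15 remain.
Only 15 kWh remain; take 15/28 of Line 12 for value 28×15/28 = 15.
Total value = 143.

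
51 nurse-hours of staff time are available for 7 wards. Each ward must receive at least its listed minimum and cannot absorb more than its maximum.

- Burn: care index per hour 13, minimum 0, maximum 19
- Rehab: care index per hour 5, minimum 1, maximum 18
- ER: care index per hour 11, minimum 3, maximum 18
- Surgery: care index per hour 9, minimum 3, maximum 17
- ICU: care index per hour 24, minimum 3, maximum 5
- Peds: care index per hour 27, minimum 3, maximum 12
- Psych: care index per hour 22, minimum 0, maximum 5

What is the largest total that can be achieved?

Meeting every minimum uses 0+1+3+3+3+3+0 = 13 nurse-hours, leaving 38.
Order the wards by care index per hour: Peds 27 > ICU 24 > Psych 22 > Burn 13 > ER 11 > Surgery 9 > Rehab 5.
Give Peds 9 more to hit its cap of 12 ; 29 left.
ICU: +2 to 5 (cap) ; 27 left.
Psych: +5 to 5 (cap) ; 22 left.
Burn takes 19 more to reach its cap of 19 ; 3 left.
ER has room for 15 more but only 3 remain, so it gets 6.
Total = 13×19 + 5×1 + 11×6 + 9×3 + 24×5 + 27×12 + 22×5 = 899.

899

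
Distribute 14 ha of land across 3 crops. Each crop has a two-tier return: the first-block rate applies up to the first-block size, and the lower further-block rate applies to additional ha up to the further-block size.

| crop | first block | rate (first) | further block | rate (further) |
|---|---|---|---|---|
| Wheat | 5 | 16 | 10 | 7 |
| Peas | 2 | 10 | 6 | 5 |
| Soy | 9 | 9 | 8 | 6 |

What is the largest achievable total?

163

Treat each block as its own option and order by rate: Wheat/tier1 16 > Peas/tier1 10 > Soy/tier1 9 > Wheat/tier2 7 > Soy/tier2 6 > Peas/tier2 5.
Fill Wheat tier1 block (5 at 16) → 9 left.
Peas tier1 at 10: fill all 2 → 7 left.
Soy tier1 at 9: only 7 left, fill 7.
Total = 16×5 + 10×2 + 9×7 = 163.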